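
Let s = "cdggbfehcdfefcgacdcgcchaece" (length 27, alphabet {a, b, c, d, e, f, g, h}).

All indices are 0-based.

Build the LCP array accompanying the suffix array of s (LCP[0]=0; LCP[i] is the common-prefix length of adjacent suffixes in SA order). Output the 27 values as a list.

[0, 1, 0, 0, 1, 2, 2, 1, 1, 2, 1, 0, 1, 1, 0, 1, 1, 1, 0, 1, 2, 0, 1, 1, 1, 0, 1]

rank→(start, suffix):
  0 → (15, 'acdcgcchaece')
  1 → (23, 'aece')
  2 → (4, 'bfehcdfefcgacdcgcchaece')
  3 → (20, 'cchaece')
  4 → (16, 'cdcgcchaece')
  5 → (8, 'cdfefcgacdcgcchaece')
  6 → (0, 'cdggbfehcdfefcgacdcgcchaece')
  7 → (25, 'ce')
  8 → (13, 'cgacdcgcchaece')
  9 → (18, 'cgcchaece')
  10 → (21, 'chaece')
  11 → (17, 'dcgcchaece')
  12 → (9, 'dfefcgacdcgcchaece')
  13 → (1, 'dggbfehcdfefcgacdcgcchaece')
  14 → (26, 'e')
  15 → (24, 'ece')
  16 → (11, 'efcgacdcgcchaece')
  17 → (6, 'ehcdfefcgacdcgcchaece')
  18 → (12, 'fcgacdcgcchaece')
  19 → (10, 'fefcgacdcgcchaece')
  20 → (5, 'fehcdfefcgacdcgcchaece')
  21 → (14, 'gacdcgcchaece')
  22 → (3, 'gbfehcdfefcgacdcgcchaece')
  23 → (19, 'gcchaece')
  24 → (2, 'ggbfehcdfefcgacdcgcchaece')
  25 → (22, 'haece')
  26 → (7, 'hcdfefcgacdcgcchaece')

SA = [15, 23, 4, 20, 16, 8, 0, 25, 13, 18, 21, 17, 9, 1, 26, 24, 11, 6, 12, 10, 5, 14, 3, 19, 2, 22, 7]
rank  pair      lcp
   1  s[15:],s[23:]  1  'a'
   2  s[23:],s[4:]  0  ''
   3  s[4:],s[20:]  0  ''
   4  s[20:],s[16:]  1  'c'
   5  s[16:],s[8:]  2  'cd'
   6  s[8:],s[0:]  2  'cd'
   7  s[0:],s[25:]  1  'c'
   8  s[25:],s[13:]  1  'c'
   9  s[13:],s[18:]  2  'cg'
  10  s[18:],s[21:]  1  'c'
  11  s[21:],s[17:]  0  ''
  12  s[17:],s[9:]  1  'd'
  13  s[9:],s[1:]  1  'd'
  14  s[1:],s[26:]  0  ''
  15  s[26:],s[24:]  1  'e'
  16  s[24:],s[11:]  1  'e'
  17  s[11:],s[6:]  1  'e'
  18  s[6:],s[12:]  0  ''
  19  s[12:],s[10:]  1  'f'
  20  s[10:],s[5:]  2  'fe'
  21  s[5:],s[14:]  0  ''
  22  s[14:],s[3:]  1  'g'
  23  s[3:],s[19:]  1  'g'
  24  s[19:],s[2:]  1  'g'
  25  s[2:],s[22:]  0  ''
  26  s[22:],s[7:]  1  'h'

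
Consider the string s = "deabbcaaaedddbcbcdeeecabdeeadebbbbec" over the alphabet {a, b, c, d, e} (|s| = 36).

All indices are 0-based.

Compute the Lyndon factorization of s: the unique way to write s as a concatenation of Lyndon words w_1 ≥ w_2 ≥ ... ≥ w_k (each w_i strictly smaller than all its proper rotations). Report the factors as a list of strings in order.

emit factor 1: 'de' (i=0, period=2)
emit factor 2: 'abbc' (i=2, period=4)
emit factor 3: 'aaaedddbcbcdeeecabdeeadebbbbec' (i=6, period=30)

["de", "abbc", "aaaedddbcbcdeeecabdeeadebbbbec"]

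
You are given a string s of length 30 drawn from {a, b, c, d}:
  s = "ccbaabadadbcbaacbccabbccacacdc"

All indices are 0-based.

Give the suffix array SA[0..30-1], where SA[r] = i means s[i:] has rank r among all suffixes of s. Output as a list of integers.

rank→(start, suffix):
  0 → (3, 'aabadadbcbaacbccabbccacacdc')
  1 → (13, 'aacbccabbccacacdc')
  2 → (4, 'abadadbcbaacbccabbccacacdc')
  3 → (19, 'abbccacacdc')
  4 → (24, 'acacdc')
  5 → (14, 'acbccabbccacacdc')
  6 → (26, 'acdc')
  7 → (6, 'adadbcbaacbccabbccacacdc')
  8 → (8, 'adbcbaacbccabbccacacdc')
  9 → (2, 'baabadadbcbaacbccabbccacacdc')
  10 → (12, 'baacbccabbccacacdc')
  11 → (5, 'badadbcbaacbccabbccacacdc')
  12 → (20, 'bbccacacdc')
  13 → (10, 'bcbaacbccabbccacacdc')
  14 → (16, 'bccabbccacacdc')
  15 → (21, 'bccacacdc')
  16 → (29, 'c')
  17 → (18, 'cabbccacacdc')
  18 → (23, 'cacacdc')
  19 → (25, 'cacdc')
  20 → (1, 'cbaabadadbcbaacbccabbccacacdc')
  21 → (11, 'cbaacbccabbccacacdc')
  22 → (15, 'cbccabbccacacdc')
  23 → (17, 'ccabbccacacdc')
  24 → (22, 'ccacacdc')
  25 → (0, 'ccbaabadadbcbaacbccabbccacacdc')
  26 → (27, 'cdc')
  27 → (7, 'dadbcbaacbccabbccacacdc')
  28 → (9, 'dbcbaacbccabbccacacdc')
  29 → (28, 'dc')

[3, 13, 4, 19, 24, 14, 26, 6, 8, 2, 12, 5, 20, 10, 16, 21, 29, 18, 23, 25, 1, 11, 15, 17, 22, 0, 27, 7, 9, 28]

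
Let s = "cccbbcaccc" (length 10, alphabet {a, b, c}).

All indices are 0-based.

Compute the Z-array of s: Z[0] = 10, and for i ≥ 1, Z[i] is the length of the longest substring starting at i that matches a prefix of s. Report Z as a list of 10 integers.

[10, 2, 1, 0, 0, 1, 0, 3, 2, 1]

Z[0]=10
i=1: outside box; Z[1]=2 scan→box=[1,3)
i=2: min(r-i=1, Z[1]=2)=1; Z[2]=1
i=3: outside box; Z[3]=0
i=4: outside box; Z[4]=0
i=5: outside box; Z[5]=1 scan→box=[5,6)
i=6: outside box; Z[6]=0
i=7: outside box; Z[7]=3 scan→box=[7,10)
i=8: min(r-i=2, Z[1]=2)=2; Z[8]=2
i=9: min(r-i=1, Z[2]=1)=1; Z[9]=1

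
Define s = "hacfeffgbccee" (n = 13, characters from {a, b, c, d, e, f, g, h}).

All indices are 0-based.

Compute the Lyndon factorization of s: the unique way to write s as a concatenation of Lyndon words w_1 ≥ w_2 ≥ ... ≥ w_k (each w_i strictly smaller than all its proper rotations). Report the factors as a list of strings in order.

["h", "acfeffgbccee"]

emit factor 1: 'h' (i=0, period=1)
emit factor 2: 'acfeffgbccee' (i=1, period=12)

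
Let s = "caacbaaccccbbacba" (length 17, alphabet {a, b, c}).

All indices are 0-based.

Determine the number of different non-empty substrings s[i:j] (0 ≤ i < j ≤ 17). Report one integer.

rank | idx | suffix
   0 |  16 | a
   1 |   1 | aacbaaccccbbacba
   2 |   5 | aaccccbbacba
   3 |  13 | acba
   4 |   2 | acbaaccccbbacba
   5 |   6 | accccbbacba
   6 |  15 | ba
   7 |   4 | baaccccbbacba
   8 |  12 | bacba
   9 |  11 | bbacba
  10 |   0 | caacbaaccccbbacba
  11 |  14 | cba
  12 |   3 | cbaaccccbbacba
  13 |  10 | cbbacba
  14 |   9 | ccbbacba
  15 |   8 | cccbbacba
  16 |   7 | ccccbbacba

SA = [16, 1, 5, 13, 2, 6, 15, 4, 12, 11, 0, 14, 3, 10, 9, 8, 7]
rank  pair      lcp
   1  s[16:],s[1:]  1  'a'
   2  s[1:],s[5:]  3  'aac'
   3  s[5:],s[13:]  1  'a'
   4  s[13:],s[2:]  4  'acba'
   5  s[2:],s[6:]  2  'ac'
   6  s[6:],s[15:]  0  ''
   7  s[15:],s[4:]  2  'ba'
   8  s[4:],s[12:]  2  'ba'
   9  s[12:],s[11:]  1  'b'
  10  s[11:],s[0:]  0  ''
  11  s[0:],s[14:]  1  'c'
  12  s[14:],s[3:]  3  'cba'
  13  s[3:],s[10:]  2  'cb'
  14  s[10:],s[9:]  1  'c'
  15  s[9:],s[8:]  2  'cc'
  16  s[8:],s[7:]  3  'ccc'

n(n+1)/2 = 17·18/2 = 153
Σ LCP = 0 + 1 + 3 + 1 + 4 + 2 + 0 + 2 + 2 + 1 + 0 + 1 + 3 + 2 + 1 + 2 + 3 = 28
distinct = 153 − 28 = 125

125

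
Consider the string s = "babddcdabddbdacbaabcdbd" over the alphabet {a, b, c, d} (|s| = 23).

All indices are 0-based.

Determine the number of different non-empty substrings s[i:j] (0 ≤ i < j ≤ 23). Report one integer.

rank→(start, suffix):
  0 → (16, 'aabcdbd')
  1 → (17, 'abcdbd')
  2 → (7, 'abddbdacbaabcdbd')
  3 → (1, 'abddcdabddbdacbaabcdbd')
  4 → (13, 'acbaabcdbd')
  5 → (15, 'baabcdbd')
  6 → (0, 'babddcdabddbdacbaabcdbd')
  7 → (18, 'bcdbd')
  8 → (21, 'bd')
  9 → (11, 'bdacbaabcdbd')
  10 → (8, 'bddbdacbaabcdbd')
  11 → (2, 'bddcdabddbdacbaabcdbd')
  12 → (14, 'cbaabcdbd')
  13 → (5, 'cdabddbdacbaabcdbd')
  14 → (19, 'cdbd')
  15 → (22, 'd')
  16 → (6, 'dabddbdacbaabcdbd')
  17 → (12, 'dacbaabcdbd')
  18 → (20, 'dbd')
  19 → (10, 'dbdacbaabcdbd')
  20 → (4, 'dcdabddbdacbaabcdbd')
  21 → (9, 'ddbdacbaabcdbd')
  22 → (3, 'ddcdabddbdacbaabcdbd')

SA = [16, 17, 7, 1, 13, 15, 0, 18, 21, 11, 8, 2, 14, 5, 19, 22, 6, 12, 20, 10, 4, 9, 3]
i: (SA[i-1],SA[i]) lcp shared
  1: (16,17) 1 'a'
  2: (17,7) 2 'ab'
  3: (7,1) 4 'abdd'
  4: (1,13) 1 'a'
  5: (13,15) 0 ''
  6: (15,0) 2 'ba'
  7: (0,18) 1 'b'
  8: (18,21) 1 'b'
  9: (21,11) 2 'bd'
  10: (11,8) 2 'bd'
  11: (8,2) 3 'bdd'
  12: (2,14) 0 ''
  13: (14,5) 1 'c'
  14: (5,19) 2 'cd'
  15: (19,22) 0 ''
  16: (22,6) 1 'd'
  17: (6,12) 2 'da'
  18: (12,20) 1 'd'
  19: (20,10) 3 'dbd'
  20: (10,4) 1 'd'
  21: (4,9) 1 'd'
  22: (9,3) 2 'dd'

n(n+1)/2 = 23·24/2 = 276
Σ LCP = 0 + 1 + 2 + 4 + 1 + 0 + 2 + 1 + 1 + 2 + 2 + 3 + 0 + 1 + 2 + 0 + 1 + 2 + 1 + 3 + 1 + 1 + 2 = 33
distinct = 276 − 33 = 243

243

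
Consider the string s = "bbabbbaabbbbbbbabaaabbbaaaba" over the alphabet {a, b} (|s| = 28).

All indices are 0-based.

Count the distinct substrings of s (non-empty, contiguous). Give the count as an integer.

319

sorted suffixes:
  #0 SA[0]=27  'a'
  #1 SA[1]=23  'aaaba'
  #2 SA[2]=17  'aaabbbaaaba'
  #3 SA[3]=24  'aaba'
  #4 SA[4]=18  'aabbbaaaba'
  #5 SA[5]=6  'aabbbbbbbabaaabbbaaaba'
  #6 SA[6]=25  'aba'
  #7 SA[7]=15  'abaaabbbaaaba'
  #8 SA[8]=19  'abbbaaaba'
  #9 SA[9]=2  'abbbaabbbbbbbabaaabbbaaaba'
  #10 SA[10]=7  'abbbbbbbabaaabbbaaaba'
  #11 SA[11]=26  'ba'
  #12 SA[12]=22  'baaaba'
  #13 SA[13]=16  'baaabbbaaaba'
  #14 SA[14]=5  'baabbbbbbbabaaabbbaaaba'
  #15 SA[15]=14  'babaaabbbaaaba'
  #16 SA[16]=1  'babbbaabbbbbbbabaaabbbaaaba'
  #17 SA[17]=21  'bbaaaba'
  #18 SA[18]=4  'bbaabbbbbbbabaaabbbaaaba'
  #19 SA[19]=13  'bbabaaabbbaaaba'
  #20 SA[20]=0  'bbabbbaabbbbbbbabaaabbbaaaba'
  #21 SA[21]=20  'bbbaaaba'
  #22 SA[22]=3  'bbbaabbbbbbbabaaabbbaaaba'
  #23 SA[23]=12  'bbbabaaabbbaaaba'
  #24 SA[24]=11  'bbbbabaaabbbaaaba'
  #25 SA[25]=10  'bbbbbabaaabbbaaaba'
  #26 SA[26]=9  'bbbbbbabaaabbbaaaba'
  #27 SA[27]=8  'bbbbbbbabaaabbbaaaba'

SA = [27, 23, 17, 24, 18, 6, 25, 15, 19, 2, 7, 26, 22, 16, 5, 14, 1, 21, 4, 13, 0, 20, 3, 12, 11, 10, 9, 8]
[i] adj suffixes → lcp
  [1] 27/23 → 1 ('a')
  [2] 23/17 → 4 ('aaab')
  [3] 17/24 → 2 ('aa')
  [4] 24/18 → 3 ('aab')
  [5] 18/6 → 5 ('aabbb')
  [6] 6/25 → 1 ('a')
  [7] 25/15 → 3 ('aba')
  [8] 15/19 → 2 ('ab')
  [9] 19/2 → 6 ('abbbaa')
  [10] 2/7 → 4 ('abbb')
  [11] 7/26 → 0 ('')
  [12] 26/22 → 2 ('ba')
  [13] 22/16 → 5 ('baaab')
  [14] 16/5 → 3 ('baa')
  [15] 5/14 → 2 ('ba')
  [16] 14/1 → 3 ('bab')
  [17] 1/21 → 1 ('b')
  [18] 21/4 → 4 ('bbaa')
  [19] 4/13 → 3 ('bba')
  [20] 13/0 → 4 ('bbab')
  [21] 0/20 → 2 ('bb')
  [22] 20/3 → 5 ('bbbaa')
  [23] 3/12 → 4 ('bbba')
  [24] 12/11 → 3 ('bbb')
  [25] 11/10 → 4 ('bbbb')
  [26] 10/9 → 5 ('bbbbb')
  [27] 9/8 → 6 ('bbbbbb')

n(n+1)/2 = 28·29/2 = 406
Σ LCP = 0 + 1 + 4 + 2 + 3 + 5 + 1 + 3 + 2 + 6 + 4 + 0 + 2 + 5 + 3 + 2 + 3 + 1 + 4 + 3 + 4 + 2 + 5 + 4 + 3 + 4 + 5 + 6 = 87
distinct = 406 − 87 = 319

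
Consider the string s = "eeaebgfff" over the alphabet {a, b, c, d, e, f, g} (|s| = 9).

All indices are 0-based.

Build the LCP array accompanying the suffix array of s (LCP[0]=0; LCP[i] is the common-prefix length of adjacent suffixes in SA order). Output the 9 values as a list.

[0, 0, 0, 1, 1, 0, 1, 2, 0]

rank→(start, suffix):
  0 → (2, 'aebgfff')
  1 → (4, 'bgfff')
  2 → (1, 'eaebgfff')
  3 → (3, 'ebgfff')
  4 → (0, 'eeaebgfff')
  5 → (8, 'f')
  6 → (7, 'ff')
  7 → (6, 'fff')
  8 → (5, 'gfff')

SA = [2, 4, 1, 3, 0, 8, 7, 6, 5]
[i] adj suffixes → lcp
  [1] 2/4 → 0 ('')
  [2] 4/1 → 0 ('')
  [3] 1/3 → 1 ('e')
  [4] 3/0 → 1 ('e')
  [5] 0/8 → 0 ('')
  [6] 8/7 → 1 ('f')
  [7] 7/6 → 2 ('ff')
  [8] 6/5 → 0 ('')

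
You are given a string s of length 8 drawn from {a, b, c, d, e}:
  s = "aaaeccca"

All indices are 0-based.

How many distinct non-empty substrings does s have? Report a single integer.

rank | idx | suffix
   0 |   7 | a
   1 |   0 | aaaeccca
   2 |   1 | aaeccca
   3 |   2 | aeccca
   4 |   6 | ca
   5 |   5 | cca
   6 |   4 | ccca
   7 |   3 | eccca

SA = [7, 0, 1, 2, 6, 5, 4, 3]
i: (SA[i-1],SA[i]) lcp shared
  1: (7,0) 1 'a'
  2: (0,1) 2 'aa'
  3: (1,2) 1 'a'
  4: (2,6) 0 ''
  5: (6,5) 1 'c'
  6: (5,4) 2 'cc'
  7: (4,3) 0 ''

n(n+1)/2 = 8·9/2 = 36
Σ LCP = 0 + 1 + 2 + 1 + 0 + 1 + 2 + 0 = 7
distinct = 36 − 7 = 29

29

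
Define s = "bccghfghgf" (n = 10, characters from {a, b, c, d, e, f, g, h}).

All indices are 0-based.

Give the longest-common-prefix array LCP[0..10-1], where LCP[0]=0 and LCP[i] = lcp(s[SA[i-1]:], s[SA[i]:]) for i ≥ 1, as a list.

rank→(start, suffix):
  0 → (0, 'bccghfghgf')
  1 → (1, 'ccghfghgf')
  2 → (2, 'cghfghgf')
  3 → (9, 'f')
  4 → (5, 'fghgf')
  5 → (8, 'gf')
  6 → (3, 'ghfghgf')
  7 → (6, 'ghgf')
  8 → (4, 'hfghgf')
  9 → (7, 'hgf')

SA = [0, 1, 2, 9, 5, 8, 3, 6, 4, 7]
[i] adj suffixes → lcp
  [1] 0/1 → 0 ('')
  [2] 1/2 → 1 ('c')
  [3] 2/9 → 0 ('')
  [4] 9/5 → 1 ('f')
  [5] 5/8 → 0 ('')
  [6] 8/3 → 1 ('g')
  [7] 3/6 → 2 ('gh')
  [8] 6/4 → 0 ('')
  [9] 4/7 → 1 ('h')

[0, 0, 1, 0, 1, 0, 1, 2, 0, 1]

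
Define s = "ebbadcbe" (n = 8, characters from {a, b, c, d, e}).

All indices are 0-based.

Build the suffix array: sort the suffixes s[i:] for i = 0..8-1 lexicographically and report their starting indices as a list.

rank | idx | suffix
   0 |   3 | adcbe
   1 |   2 | badcbe
   2 |   1 | bbadcbe
   3 |   6 | be
   4 |   5 | cbe
   5 |   4 | dcbe
   6 |   7 | e
   7 |   0 | ebbadcbe

[3, 2, 1, 6, 5, 4, 7, 0]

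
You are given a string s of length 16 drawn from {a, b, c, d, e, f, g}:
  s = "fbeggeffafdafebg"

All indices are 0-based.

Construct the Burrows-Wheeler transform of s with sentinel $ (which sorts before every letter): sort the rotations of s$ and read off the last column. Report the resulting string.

gfdfeffgbf$aaebge

rank  rotation           last
    0  $fbeggeffafdafebg  g
    1  afdafebg$fbeggeff  f
    2  afebg$fbeggeffafd  d
    3  beggeffafdafebg$f  f
    4  bg$fbeggeffafdafe  e
    5  dafebg$fbeggeffaf  f
    6  ebg$fbeggeffafdaf  f
    7  effafdafebg$fbegg  g
    8  eggeffafdafebg$fb  b
    9  fafdafebg$fbeggef  f
   10  fbeggeffafdafebg$  $
   11  fdafebg$fbeggeffa  a
   12  febg$fbeggeffafda  a
   13  ffafdafebg$fbegge  e
   14  g$fbeggeffafdafeb  b
   15  geffafdafebg$fbeg  g
   16  ggeffafdafebg$fbe  e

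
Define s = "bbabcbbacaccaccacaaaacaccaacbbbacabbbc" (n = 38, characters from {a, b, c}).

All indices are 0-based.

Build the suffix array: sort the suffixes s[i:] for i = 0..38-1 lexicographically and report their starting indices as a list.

[17, 18, 19, 25, 33, 2, 15, 31, 20, 7, 26, 22, 12, 9, 1, 30, 6, 0, 29, 5, 28, 34, 35, 36, 3, 37, 16, 24, 32, 14, 21, 11, 8, 4, 27, 23, 13, 10]

sorted suffixes:
  #0 SA[0]=17  'aaaacaccaacbbbacabbbc'
  #1 SA[1]=18  'aaacaccaacbbbacabbbc'
  #2 SA[2]=19  'aacaccaacbbbacabbbc'
  #3 SA[3]=25  'aacbbbacabbbc'
  #4 SA[4]=33  'abbbc'
  #5 SA[5]=2  'abcbbacaccaccacaaaacaccaacbbbacabbbc'
  #6 SA[6]=15  'acaaaacaccaacbbbacabbbc'
  #7 SA[7]=31  'acabbbc'
  #8 SA[8]=20  'acaccaacbbbacabbbc'
  #9 SA[9]=7  'acaccaccacaaaacaccaacbbbacabbbc'
  #10 SA[10]=26  'acbbbacabbbc'
  #11 SA[11]=22  'accaacbbbacabbbc'
  #12 SA[12]=12  'accacaaaacaccaacbbbacabbbc'
  #13 SA[13]=9  'accaccacaaaacaccaacbbbacabbbc'
  #14 SA[14]=1  'babcbbacaccaccacaaaacaccaacbbbacabbbc'
  #15 SA[15]=30  'bacabbbc'
  #16 SA[16]=6  'bacaccaccacaaaacaccaacbbbacabbbc'
  #17 SA[17]=0  'bbabcbbacaccaccacaaaacaccaacbbbacabbbc'
  #18 SA[18]=29  'bbacabbbc'
  #19 SA[19]=5  'bbacaccaccacaaaacaccaacbbbacabbbc'
  #20 SA[20]=28  'bbbacabbbc'
  #21 SA[21]=34  'bbbc'
  #22 SA[22]=35  'bbc'
  #23 SA[23]=36  'bc'
  #24 SA[24]=3  'bcbbacaccaccacaaaacaccaacbbbacabbbc'
  #25 SA[25]=37  'c'
  #26 SA[26]=16  'caaaacaccaacbbbacabbbc'
  #27 SA[27]=24  'caacbbbacabbbc'
  #28 SA[28]=32  'cabbbc'
  #29 SA[29]=14  'cacaaaacaccaacbbbacabbbc'
  #30 SA[30]=21  'caccaacbbbacabbbc'
  #31 SA[31]=11  'caccacaaaacaccaacbbbacabbbc'
  #32 SA[32]=8  'caccaccacaaaacaccaacbbbacabbbc'
  #33 SA[33]=4  'cbbacaccaccacaaaacaccaacbbbacabbbc'
  #34 SA[34]=27  'cbbbacabbbc'
  #35 SA[35]=23  'ccaacbbbacabbbc'
  #36 SA[36]=13  'ccacaaaacaccaacbbbacabbbc'
  #37 SA[37]=10  'ccaccacaaaacaccaacbbbacabbbc'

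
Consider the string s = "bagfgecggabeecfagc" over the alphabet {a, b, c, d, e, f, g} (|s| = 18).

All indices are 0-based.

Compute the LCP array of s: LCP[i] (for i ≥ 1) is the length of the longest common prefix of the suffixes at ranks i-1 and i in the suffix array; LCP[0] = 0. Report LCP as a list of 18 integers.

rank | idx | suffix
   0 |   9 | abeecfagc
   1 |  15 | agc
   2 |   1 | agfgecggabeecfagc
   3 |   0 | bagfgecggabeecfagc
   4 |  10 | beecfagc
   5 |  17 | c
   6 |  13 | cfagc
   7 |   6 | cggabeecfagc
   8 |  12 | ecfagc
   9 |   5 | ecggabeecfagc
  10 |  11 | eecfagc
  11 |  14 | fagc
  12 |   3 | fgecggabeecfagc
  13 |   8 | gabeecfagc
  14 |  16 | gc
  15 |   4 | gecggabeecfagc
  16 |   2 | gfgecggabeecfagc
  17 |   7 | ggabeecfagc

SA = [9, 15, 1, 0, 10, 17, 13, 6, 12, 5, 11, 14, 3, 8, 16, 4, 2, 7]
rank  pair      lcp
   1  s[9:],s[15:]  1  'a'
   2  s[15:],s[1:]  2  'ag'
   3  s[1:],s[0:]  0  ''
   4  s[0:],s[10:]  1  'b'
   5  s[10:],s[17:]  0  ''
   6  s[17:],s[13:]  1  'c'
   7  s[13:],s[6:]  1  'c'
   8  s[6:],s[12:]  0  ''
   9  s[12:],s[5:]  2  'ec'
  10  s[5:],s[11:]  1  'e'
  11  s[11:],s[14:]  0  ''
  12  s[14:],s[3:]  1  'f'
  13  s[3:],s[8:]  0  ''
  14  s[8:],s[16:]  1  'g'
  15  s[16:],s[4:]  1  'g'
  16  s[4:],s[2:]  1  'g'
  17  s[2:],s[7:]  1  'g'

[0, 1, 2, 0, 1, 0, 1, 1, 0, 2, 1, 0, 1, 0, 1, 1, 1, 1]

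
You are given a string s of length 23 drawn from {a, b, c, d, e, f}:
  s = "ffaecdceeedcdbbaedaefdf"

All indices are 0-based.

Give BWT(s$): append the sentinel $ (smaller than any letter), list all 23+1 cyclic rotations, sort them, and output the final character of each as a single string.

rank  rotation                  last
    0  $ffaecdceeedcdbbaedaefdf  f
    1  aecdceeedcdbbaedaefdf$ff  f
    2  aedaefdf$ffaecdceeedcdbb  b
    3  aefdf$ffaecdceeedcdbbaed  d
    4  baedaefdf$ffaecdceeedcdb  b
    5  bbaedaefdf$ffaecdceeedcd  d
    6  cdbbaedaefdf$ffaecdceeed  d
    7  cdceeedcdbbaedaefdf$ffae  e
    8  ceeedcdbbaedaefdf$ffaecd  d
    9  daefdf$ffaecdceeedcdbbae  e
   10  dbbaedaefdf$ffaecdceeedc  c
   11  dcdbbaedaefdf$ffaecdceee  e
   12  dceeedcdbbaedaefdf$ffaec  c
   13  df$ffaecdceeedcdbbaedaef  f
   14  ecdceeedcdbbaedaefdf$ffa  a
   15  edaefdf$ffaecdceeedcdbba  a
   16  edcdbbaedaefdf$ffaecdcee  e
   17  eedcdbbaedaefdf$ffaecdce  e
   18  eeedcdbbaedaefdf$ffaecdc  c
   19  efdf$ffaecdceeedcdbbaeda  a
   20  f$ffaecdceeedcdbbaedaefd  d
   21  faecdceeedcdbbaedaefdf$f  f
   22  fdf$ffaecdceeedcdbbaedae  e
   23  ffaecdceeedcdbbaedaefdf$  $

ffbdbddedececfaaeecadfe$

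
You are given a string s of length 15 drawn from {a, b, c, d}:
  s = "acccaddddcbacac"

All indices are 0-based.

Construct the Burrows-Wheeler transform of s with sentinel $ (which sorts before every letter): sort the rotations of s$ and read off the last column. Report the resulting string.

ccb$ccaacdcaddda

rank  rotation          last
    0  $acccaddddcbacac  c
    1  ac$acccaddddcbac  c
    2  acac$acccaddddcb  b
    3  acccaddddcbacac$  $
    4  addddcbacac$accc  c
    5  bacac$acccaddddc  c
    6  c$acccaddddcbaca  a
    7  cac$acccaddddcba  a
    8  caddddcbacac$acc  c
    9  cbacac$acccadddd  d
   10  ccaddddcbacac$ac  c
   11  cccaddddcbacac$a  a
   12  dcbacac$acccaddd  d
   13  ddcbacac$acccadd  d
   14  dddcbacac$acccad  d
   15  ddddcbacac$accca  a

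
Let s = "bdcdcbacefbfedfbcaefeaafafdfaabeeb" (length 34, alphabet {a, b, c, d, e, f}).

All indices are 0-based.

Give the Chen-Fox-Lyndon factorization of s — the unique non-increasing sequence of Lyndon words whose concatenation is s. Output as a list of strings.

["bdcdc", "b", "acefbfedfbcaefe", "aafafdf", "aabeeb"]

emit factor 1: 'bdcdc' (i=0, period=5)
emit factor 2: 'b' (i=5, period=1)
emit factor 3: 'acefbfedfbcaefe' (i=6, period=15)
emit factor 4: 'aafafdf' (i=21, period=7)
emit factor 5: 'aabeeb' (i=28, period=6)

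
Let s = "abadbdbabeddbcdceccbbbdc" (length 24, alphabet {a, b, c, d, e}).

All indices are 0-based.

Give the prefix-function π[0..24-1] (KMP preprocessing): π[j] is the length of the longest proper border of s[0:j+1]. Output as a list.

[0, 0, 1, 0, 0, 0, 0, 1, 2, 0, 0, 0, 0, 0, 0, 0, 0, 0, 0, 0, 0, 0, 0, 0]

π[0] = 0
j=1 s[j]='b': π[1]=0 (border '')
j=2 s[j]='a': π[2]=1 (border 'a')
j=3 s[j]='d': k: 1→0; π[3]=0 (border '')
j=4 s[j]='b': π[4]=0 (border '')
j=5 s[j]='d': π[5]=0 (border '')
j=6 s[j]='b': π[6]=0 (border '')
j=7 s[j]='a': π[7]=1 (border 'a')
j=8 s[j]='b': π[8]=2 (border 'ab')
j=9 s[j]='e': k: 2→0; π[9]=0 (border '')
j=10 s[j]='d': π[10]=0 (border '')
j=11 s[j]='d': π[11]=0 (border '')
j=12 s[j]='b': π[12]=0 (border '')
j=13 s[j]='c': π[13]=0 (border '')
j=14 s[j]='d': π[14]=0 (border '')
j=15 s[j]='c': π[15]=0 (border '')
j=16 s[j]='e': π[16]=0 (border '')
j=17 s[j]='c': π[17]=0 (border '')
j=18 s[j]='c': π[18]=0 (border '')
j=19 s[j]='b': π[19]=0 (border '')
j=20 s[j]='b': π[20]=0 (border '')
j=21 s[j]='b': π[21]=0 (border '')
j=22 s[j]='d': π[22]=0 (border '')
j=23 s[j]='c': π[23]=0 (border '')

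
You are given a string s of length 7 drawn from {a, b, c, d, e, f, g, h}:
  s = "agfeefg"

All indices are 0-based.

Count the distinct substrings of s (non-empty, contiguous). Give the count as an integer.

rank→(start, suffix):
  0 → (0, 'agfeefg')
  1 → (3, 'eefg')
  2 → (4, 'efg')
  3 → (2, 'feefg')
  4 → (5, 'fg')
  5 → (6, 'g')
  6 → (1, 'gfeefg')

SA = [0, 3, 4, 2, 5, 6, 1]
i: (SA[i-1],SA[i]) lcp shared
  1: (0,3) 0 ''
  2: (3,4) 1 'e'
  3: (4,2) 0 ''
  4: (2,5) 1 'f'
  5: (5,6) 0 ''
  6: (6,1) 1 'g'

n(n+1)/2 = 7·8/2 = 28
Σ LCP = 0 + 0 + 1 + 0 + 1 + 0 + 1 = 3
distinct = 28 − 3 = 25

25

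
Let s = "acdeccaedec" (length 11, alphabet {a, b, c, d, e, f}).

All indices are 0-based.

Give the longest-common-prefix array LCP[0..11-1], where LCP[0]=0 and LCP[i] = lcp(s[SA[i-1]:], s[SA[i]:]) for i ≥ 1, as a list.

[0, 1, 0, 1, 1, 1, 0, 3, 0, 2, 1]

rank→(start, suffix):
  0 → (0, 'acdeccaedec')
  1 → (6, 'aedec')
  2 → (10, 'c')
  3 → (5, 'caedec')
  4 → (4, 'ccaedec')
  5 → (1, 'cdeccaedec')
  6 → (8, 'dec')
  7 → (2, 'deccaedec')
  8 → (9, 'ec')
  9 → (3, 'eccaedec')
  10 → (7, 'edec')

SA = [0, 6, 10, 5, 4, 1, 8, 2, 9, 3, 7]
[i] adj suffixes → lcp
  [1] 0/6 → 1 ('a')
  [2] 6/10 → 0 ('')
  [3] 10/5 → 1 ('c')
  [4] 5/4 → 1 ('c')
  [5] 4/1 → 1 ('c')
  [6] 1/8 → 0 ('')
  [7] 8/2 → 3 ('dec')
  [8] 2/9 → 0 ('')
  [9] 9/3 → 2 ('ec')
  [10] 3/7 → 1 ('e')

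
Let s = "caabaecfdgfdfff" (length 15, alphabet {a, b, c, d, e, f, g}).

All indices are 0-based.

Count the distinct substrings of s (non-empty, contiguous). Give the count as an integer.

110

rank | idx | suffix
   0 |   1 | aabaecfdgfdfff
   1 |   2 | abaecfdgfdfff
   2 |   4 | aecfdgfdfff
   3 |   3 | baecfdgfdfff
   4 |   0 | caabaecfdgfdfff
   5 |   6 | cfdgfdfff
   6 |  11 | dfff
   7 |   8 | dgfdfff
   8 |   5 | ecfdgfdfff
   9 |  14 | f
  10 |  10 | fdfff
  11 |   7 | fdgfdfff
  12 |  13 | ff
  13 |  12 | fff
  14 |   9 | gfdfff

SA = [1, 2, 4, 3, 0, 6, 11, 8, 5, 14, 10, 7, 13, 12, 9]
[i] adj suffixes → lcp
  [1] 1/2 → 1 ('a')
  [2] 2/4 → 1 ('a')
  [3] 4/3 → 0 ('')
  [4] 3/0 → 0 ('')
  [5] 0/6 → 1 ('c')
  [6] 6/11 → 0 ('')
  [7] 11/8 → 1 ('d')
  [8] 8/5 → 0 ('')
  [9] 5/14 → 0 ('')
  [10] 14/10 → 1 ('f')
  [11] 10/7 → 2 ('fd')
  [12] 7/13 → 1 ('f')
  [13] 13/12 → 2 ('ff')
  [14] 12/9 → 0 ('')

n(n+1)/2 = 15·16/2 = 120
Σ LCP = 0 + 1 + 1 + 0 + 0 + 1 + 0 + 1 + 0 + 0 + 1 + 2 + 1 + 2 + 0 = 10
distinct = 120 − 10 = 110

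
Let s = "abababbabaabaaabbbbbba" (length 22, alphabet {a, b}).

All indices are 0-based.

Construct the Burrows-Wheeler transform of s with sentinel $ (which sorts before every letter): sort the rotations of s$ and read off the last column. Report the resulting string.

rank  rotation                 last
    0  $abababbabaabaaabbbbbba  a
    1  a$abababbabaabaaabbbbbb  b
    2  aaabbbbbba$abababbabaab  b
    3  aabaaabbbbbba$abababbab  b
    4  aabbbbbba$abababbabaaba  a
    5  abaaabbbbbba$abababbaba  a
    6  abaabaaabbbbbba$abababb  b
    7  abababbabaabaaabbbbbba$  $
    8  ababbabaabaaabbbbbba$ab  b
    9  abbabaabaaabbbbbba$abab  b
   10  abbbbbba$abababbabaabaa  a
   11  ba$abababbabaabaaabbbbb  b
   12  baaabbbbbba$abababbabaa  a
   13  baabaaabbbbbba$abababba  a
   14  babaabaaabbbbbba$ababab  b
   15  bababbabaabaaabbbbbba$a  a
   16  babbabaabaaabbbbbba$aba  a
   17  bba$abababbabaabaaabbbb  b
   18  bbabaabaaabbbbbba$ababa  a
   19  bbba$abababbabaabaaabbb  b
   20  bbbba$abababbabaabaaabb  b
   21  bbbbba$abababbabaabaaab  b
   22  bbbbbba$abababbabaabaaa  a

abbbaab$bbabaabaababbba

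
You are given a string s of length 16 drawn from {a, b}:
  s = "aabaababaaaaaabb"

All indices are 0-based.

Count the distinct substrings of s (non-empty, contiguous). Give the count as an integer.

rank→(start, suffix):
  0 → (8, 'aaaaaabb')
  1 → (9, 'aaaaabb')
  2 → (10, 'aaaabb')
  3 → (11, 'aaabb')
  4 → (0, 'aabaababaaaaaabb')
  5 → (3, 'aababaaaaaabb')
  6 → (12, 'aabb')
  7 → (6, 'abaaaaaabb')
  8 → (1, 'abaababaaaaaabb')
  9 → (4, 'ababaaaaaabb')
  10 → (13, 'abb')
  11 → (15, 'b')
  12 → (7, 'baaaaaabb')
  13 → (2, 'baababaaaaaabb')
  14 → (5, 'babaaaaaabb')
  15 → (14, 'bb')

SA = [8, 9, 10, 11, 0, 3, 12, 6, 1, 4, 13, 15, 7, 2, 5, 14]
[i] adj suffixes → lcp
  [1] 8/9 → 5 ('aaaaa')
  [2] 9/10 → 4 ('aaaa')
  [3] 10/11 → 3 ('aaa')
  [4] 11/0 → 2 ('aa')
  [5] 0/3 → 4 ('aaba')
  [6] 3/12 → 3 ('aab')
  [7] 12/6 → 1 ('a')
  [8] 6/1 → 4 ('abaa')
  [9] 1/4 → 3 ('aba')
  [10] 4/13 → 2 ('ab')
  [11] 13/15 → 0 ('')
  [12] 15/7 → 1 ('b')
  [13] 7/2 → 3 ('baa')
  [14] 2/5 → 2 ('ba')
  [15] 5/14 → 1 ('b')

n(n+1)/2 = 16·17/2 = 136
Σ LCP = 0 + 5 + 4 + 3 + 2 + 4 + 3 + 1 + 4 + 3 + 2 + 0 + 1 + 3 + 2 + 1 = 38
distinct = 136 − 38 = 98

98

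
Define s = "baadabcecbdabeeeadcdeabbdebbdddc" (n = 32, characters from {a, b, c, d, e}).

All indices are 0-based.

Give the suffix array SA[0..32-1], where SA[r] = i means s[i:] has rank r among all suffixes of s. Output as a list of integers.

rank→(start, suffix):
  0 → (1, 'aadabcecbdabeeeadcdeabbdebbdddc')
  1 → (21, 'abbdebbdddc')
  2 → (4, 'abcecbdabeeeadcdeabbdebbdddc')
  3 → (11, 'abeeeadcdeabbdebbdddc')
  4 → (2, 'adabcecbdabeeeadcdeabbdebbdddc')
  5 → (16, 'adcdeabbdebbdddc')
  6 → (0, 'baadabcecbdabeeeadcdeabbdebbdddc')
  7 → (26, 'bbdddc')
  8 → (22, 'bbdebbdddc')
  9 → (5, 'bcecbdabeeeadcdeabbdebbdddc')
  10 → (9, 'bdabeeeadcdeabbdebbdddc')
  11 → (27, 'bdddc')
  12 → (23, 'bdebbdddc')
  13 → (12, 'beeeadcdeabbdebbdddc')
  14 → (31, 'c')
  15 → (8, 'cbdabeeeadcdeabbdebbdddc')
  16 → (18, 'cdeabbdebbdddc')
  17 → (6, 'cecbdabeeeadcdeabbdebbdddc')
  18 → (3, 'dabcecbdabeeeadcdeabbdebbdddc')
  19 → (10, 'dabeeeadcdeabbdebbdddc')
  20 → (30, 'dc')
  21 → (17, 'dcdeabbdebbdddc')
  22 → (29, 'ddc')
  23 → (28, 'dddc')
  24 → (19, 'deabbdebbdddc')
  25 → (24, 'debbdddc')
  26 → (20, 'eabbdebbdddc')
  27 → (15, 'eadcdeabbdebbdddc')
  28 → (25, 'ebbdddc')
  29 → (7, 'ecbdabeeeadcdeabbdebbdddc')
  30 → (14, 'eeadcdeabbdebbdddc')
  31 → (13, 'eeeadcdeabbdebbdddc')

[1, 21, 4, 11, 2, 16, 0, 26, 22, 5, 9, 27, 23, 12, 31, 8, 18, 6, 3, 10, 30, 17, 29, 28, 19, 24, 20, 15, 25, 7, 14, 13]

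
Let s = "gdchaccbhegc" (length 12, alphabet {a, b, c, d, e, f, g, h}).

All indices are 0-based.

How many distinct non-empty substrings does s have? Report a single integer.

rank→(start, suffix):
  0 → (4, 'accbhegc')
  1 → (7, 'bhegc')
  2 → (11, 'c')
  3 → (6, 'cbhegc')
  4 → (5, 'ccbhegc')
  5 → (2, 'chaccbhegc')
  6 → (1, 'dchaccbhegc')
  7 → (9, 'egc')
  8 → (10, 'gc')
  9 → (0, 'gdchaccbhegc')
  10 → (3, 'haccbhegc')
  11 → (8, 'hegc')

SA = [4, 7, 11, 6, 5, 2, 1, 9, 10, 0, 3, 8]
i: (SA[i-1],SA[i]) lcp shared
  1: (4,7) 0 ''
  2: (7,11) 0 ''
  3: (11,6) 1 'c'
  4: (6,5) 1 'c'
  5: (5,2) 1 'c'
  6: (2,1) 0 ''
  7: (1,9) 0 ''
  8: (9,10) 0 ''
  9: (10,0) 1 'g'
  10: (0,3) 0 ''
  11: (3,8) 1 'h'

n(n+1)/2 = 12·13/2 = 78
Σ LCP = 0 + 0 + 0 + 1 + 1 + 1 + 0 + 0 + 0 + 1 + 0 + 1 = 5
distinct = 78 − 5 = 73

73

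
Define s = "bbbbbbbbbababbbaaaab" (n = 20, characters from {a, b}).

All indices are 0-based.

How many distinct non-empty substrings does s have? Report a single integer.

rank→(start, suffix):
  0 → (15, 'aaaab')
  1 → (16, 'aaab')
  2 → (17, 'aab')
  3 → (18, 'ab')
  4 → (9, 'ababbbaaaab')
  5 → (11, 'abbbaaaab')
  6 → (19, 'b')
  7 → (14, 'baaaab')
  8 → (8, 'bababbbaaaab')
  9 → (10, 'babbbaaaab')
  10 → (13, 'bbaaaab')
  11 → (7, 'bbababbbaaaab')
  12 → (12, 'bbbaaaab')
  13 → (6, 'bbbababbbaaaab')
  14 → (5, 'bbbbababbbaaaab')
  15 → (4, 'bbbbbababbbaaaab')
  16 → (3, 'bbbbbbababbbaaaab')
  17 → (2, 'bbbbbbbababbbaaaab')
  18 → (1, 'bbbbbbbbababbbaaaab')
  19 → (0, 'bbbbbbbbbababbbaaaab')

SA = [15, 16, 17, 18, 9, 11, 19, 14, 8, 10, 13, 7, 12, 6, 5, 4, 3, 2, 1, 0]
rank  pair      lcp
   1  s[15:],s[16:]  3  'aaa'
   2  s[16:],s[17:]  2  'aa'
   3  s[17:],s[18:]  1  'a'
   4  s[18:],s[9:]  2  'ab'
   5  s[9:],s[11:]  2  'ab'
   6  s[11:],s[19:]  0  ''
   7  s[19:],s[14:]  1  'b'
   8  s[14:],s[8:]  2  'ba'
   9  s[8:],s[10:]  3  'bab'
  10  s[10:],s[13:]  1  'b'
  11  s[13:],s[7:]  3  'bba'
  12  s[7:],s[12:]  2  'bb'
  13  s[12:],s[6:]  4  'bbba'
  14  s[6:],s[5:]  3  'bbb'
  15  s[5:],s[4:]  4  'bbbb'
  16  s[4:],s[3:]  5  'bbbbb'
  17  s[3:],s[2:]  6  'bbbbbb'
  18  s[2:],s[1:]  7  'bbbbbbb'
  19  s[1:],s[0:]  8  'bbbbbbbb'

n(n+1)/2 = 20·21/2 = 210
Σ LCP = 0 + 3 + 2 + 1 + 2 + 2 + 0 + 1 + 2 + 3 + 1 + 3 + 2 + 4 + 3 + 4 + 5 + 6 + 7 + 8 = 59
distinct = 210 − 59 = 151

151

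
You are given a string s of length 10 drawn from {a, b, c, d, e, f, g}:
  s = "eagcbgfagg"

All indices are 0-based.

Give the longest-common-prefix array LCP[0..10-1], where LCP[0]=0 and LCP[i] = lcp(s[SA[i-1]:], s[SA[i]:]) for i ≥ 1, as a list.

rank | idx | suffix
   0 |   1 | agcbgfagg
   1 |   7 | agg
   2 |   4 | bgfagg
   3 |   3 | cbgfagg
   4 |   0 | eagcbgfagg
   5 |   6 | fagg
   6 |   9 | g
   7 |   2 | gcbgfagg
   8 |   5 | gfagg
   9 |   8 | gg

SA = [1, 7, 4, 3, 0, 6, 9, 2, 5, 8]
[i] adj suffixes → lcp
  [1] 1/7 → 2 ('ag')
  [2] 7/4 → 0 ('')
  [3] 4/3 → 0 ('')
  [4] 3/0 → 0 ('')
  [5] 0/6 → 0 ('')
  [6] 6/9 → 0 ('')
  [7] 9/2 → 1 ('g')
  [8] 2/5 → 1 ('g')
  [9] 5/8 → 1 ('g')

[0, 2, 0, 0, 0, 0, 0, 1, 1, 1]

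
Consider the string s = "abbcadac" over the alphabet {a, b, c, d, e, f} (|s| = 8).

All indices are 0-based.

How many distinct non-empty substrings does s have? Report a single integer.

32

rank→(start, suffix):
  0 → (0, 'abbcadac')
  1 → (6, 'ac')
  2 → (4, 'adac')
  3 → (1, 'bbcadac')
  4 → (2, 'bcadac')
  5 → (7, 'c')
  6 → (3, 'cadac')
  7 → (5, 'dac')

SA = [0, 6, 4, 1, 2, 7, 3, 5]
i: (SA[i-1],SA[i]) lcp shared
  1: (0,6) 1 'a'
  2: (6,4) 1 'a'
  3: (4,1) 0 ''
  4: (1,2) 1 'b'
  5: (2,7) 0 ''
  6: (7,3) 1 'c'
  7: (3,5) 0 ''

n(n+1)/2 = 8·9/2 = 36
Σ LCP = 0 + 1 + 1 + 0 + 1 + 0 + 1 + 0 = 4
distinct = 36 − 4 = 32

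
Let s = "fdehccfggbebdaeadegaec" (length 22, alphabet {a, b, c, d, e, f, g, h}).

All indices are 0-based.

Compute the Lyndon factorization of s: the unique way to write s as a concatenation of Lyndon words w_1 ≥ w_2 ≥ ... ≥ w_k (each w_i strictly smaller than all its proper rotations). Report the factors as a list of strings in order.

["f", "deh", "ccfgg", "be", "bd", "ae", "adegaec"]

emit factor 1: 'f' (i=0, period=1)
emit factor 2: 'deh' (i=1, period=3)
emit factor 3: 'ccfgg' (i=4, period=5)
emit factor 4: 'be' (i=9, period=2)
emit factor 5: 'bd' (i=11, period=2)
emit factor 6: 'ae' (i=13, period=2)
emit factor 7: 'adegaec' (i=15, period=7)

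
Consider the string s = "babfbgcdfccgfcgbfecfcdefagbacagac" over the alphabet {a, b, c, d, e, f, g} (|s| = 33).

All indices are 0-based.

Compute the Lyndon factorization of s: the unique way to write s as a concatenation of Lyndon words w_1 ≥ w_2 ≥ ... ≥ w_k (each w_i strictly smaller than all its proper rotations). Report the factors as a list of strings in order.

emit factor 1: 'b' (i=0, period=1)
emit factor 2: 'abfbgcdfccgfcgbfecfcdefagbacagac' (i=1, period=32)

["b", "abfbgcdfccgfcgbfecfcdefagbacagac"]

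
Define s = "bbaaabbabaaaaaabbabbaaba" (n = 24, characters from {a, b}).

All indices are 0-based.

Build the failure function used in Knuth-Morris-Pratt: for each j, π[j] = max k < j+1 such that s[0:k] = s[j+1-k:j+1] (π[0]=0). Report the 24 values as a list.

π[0] = 0
j=1 s[j]='b': π[1]=1 (border 'b')
j=2 s[j]='a': k: 1→0; π[2]=0 (border '')
j=3 s[j]='a': π[3]=0 (border '')
j=4 s[j]='a': π[4]=0 (border '')
j=5 s[j]='b': π[5]=1 (border 'b')
j=6 s[j]='b': π[6]=2 (border 'bb')
j=7 s[j]='a': π[7]=3 (border 'bba')
j=8 s[j]='b': k: 3→0; π[8]=1 (border 'b')
j=9 s[j]='a': k: 1→0; π[9]=0 (border '')
j=10 s[j]='a': π[10]=0 (border '')
j=11 s[j]='a': π[11]=0 (border '')
j=12 s[j]='a': π[12]=0 (border '')
j=13 s[j]='a': π[13]=0 (border '')
j=14 s[j]='a': π[14]=0 (border '')
j=15 s[j]='b': π[15]=1 (border 'b')
j=16 s[j]='b': π[16]=2 (border 'bb')
j=17 s[j]='a': π[17]=3 (border 'bba')
j=18 s[j]='b': k: 3→0; π[18]=1 (border 'b')
j=19 s[j]='b': π[19]=2 (border 'bb')
j=20 s[j]='a': π[20]=3 (border 'bba')
j=21 s[j]='a': π[21]=4 (border 'bbaa')
j=22 s[j]='b': k: 4→0; π[22]=1 (border 'b')
j=23 s[j]='a': k: 1→0; π[23]=0 (border '')

[0, 1, 0, 0, 0, 1, 2, 3, 1, 0, 0, 0, 0, 0, 0, 1, 2, 3, 1, 2, 3, 4, 1, 0]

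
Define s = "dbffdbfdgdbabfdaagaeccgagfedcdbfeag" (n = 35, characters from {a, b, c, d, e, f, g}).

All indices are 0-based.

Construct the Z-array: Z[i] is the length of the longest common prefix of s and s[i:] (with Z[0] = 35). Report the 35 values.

Z[0]=35
i=1: fresh scan; Z[1]=0
i=2: fresh scan; Z[2]=0
i=3: fresh scan; Z[3]=0
i=4: fresh scan; Z[4]=3 grow→box=[4,7)
i=5: min(r-i=2, Z[1]=0)=0; Z[5]=0
i=6: min(r-i=1, Z[2]=0)=0; Z[6]=0
i=7: fresh scan; Z[7]=1 grow→box=[7,8)
i=8: fresh scan; Z[8]=0
i=9: fresh scan; Z[9]=2 grow→box=[9,11)
i=10: min(r-i=1, Z[1]=0)=0; Z[10]=0
i=11: fresh scan; Z[11]=0
i=12: fresh scan; Z[12]=0
i=13: fresh scan; Z[13]=0
i=14: fresh scan; Z[14]=1 grow→box=[14,15)
i=15: fresh scan; Z[15]=0
i=16: fresh scan; Z[16]=0
i=17: fresh scan; Z[17]=0
i=18: fresh scan; Z[18]=0
i=19: fresh scan; Z[19]=0
i=20: fresh scan; Z[20]=0
i=21: fresh scan; Z[21]=0
i=22: fresh scan; Z[22]=0
i=23: fresh scan; Z[23]=0
i=24: fresh scan; Z[24]=0
i=25: fresh scan; Z[25]=0
i=26: fresh scan; Z[26]=0
i=27: fresh scan; Z[27]=1 grow→box=[27,28)
i=28: fresh scan; Z[28]=0
i=29: fresh scan; Z[29]=3 grow→box=[29,32)
i=30: min(r-i=2, Z[1]=0)=0; Z[30]=0
i=31: min(r-i=1, Z[2]=0)=0; Z[31]=0
i=32: fresh scan; Z[32]=0
i=33: fresh scan; Z[33]=0
i=34: fresh scan; Z[34]=0

[35, 0, 0, 0, 3, 0, 0, 1, 0, 2, 0, 0, 0, 0, 1, 0, 0, 0, 0, 0, 0, 0, 0, 0, 0, 0, 0, 1, 0, 3, 0, 0, 0, 0, 0]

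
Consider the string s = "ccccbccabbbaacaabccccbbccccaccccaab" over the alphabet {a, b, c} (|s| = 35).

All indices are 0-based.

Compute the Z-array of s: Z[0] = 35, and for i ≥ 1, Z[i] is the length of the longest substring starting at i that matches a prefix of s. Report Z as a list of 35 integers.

[35, 3, 2, 1, 0, 2, 1, 0, 0, 0, 0, 0, 0, 1, 0, 0, 0, 5, 3, 2, 1, 0, 0, 4, 3, 2, 1, 0, 4, 3, 2, 1, 0, 0, 0]

Z[0]=35
i=1: i≥r, start 0; Z[1]=3 scan→box=[1,4)
i=2: min(r-i=2, Z[1]=3)=2; Z[2]=2
i=3: min(r-i=1, Z[2]=2)=1; Z[3]=1
i=4: i≥r, start 0; Z[4]=0
i=5: i≥r, start 0; Z[5]=2 scan→box=[5,7)
i=6: min(r-i=1, Z[1]=3)=1; Z[6]=1
i=7: i≥r, start 0; Z[7]=0
i=8: i≥r, start 0; Z[8]=0
i=9: i≥r, start 0; Z[9]=0
i=10: i≥r, start 0; Z[10]=0
i=11: i≥r, start 0; Z[11]=0
i=12: i≥r, start 0; Z[12]=0
i=13: i≥r, start 0; Z[13]=1 scan→box=[13,14)
i=14: i≥r, start 0; Z[14]=0
i=15: i≥r, start 0; Z[15]=0
i=16: i≥r, start 0; Z[16]=0
i=17: i≥r, start 0; Z[17]=5 scan→box=[17,22)
i=18: min(r-i=4, Z[1]=3)=3; Z[18]=3
i=19: min(r-i=3, Z[2]=2)=2; Z[19]=2
i=20: min(r-i=2, Z[3]=1)=1; Z[20]=1
i=21: min(r-i=1, Z[4]=0)=0; Z[21]=0
i=22: i≥r, start 0; Z[22]=0
i=23: i≥r, start 0; Z[23]=4 scan→box=[23,27)
i=24: min(r-i=3, Z[1]=3)=3; Z[24]=3
i=25: min(r-i=2, Z[2]=2)=2; Z[25]=2
i=26: min(r-i=1, Z[3]=1)=1; Z[26]=1
i=27: i≥r, start 0; Z[27]=0
i=28: i≥r, start 0; Z[28]=4 scan→box=[28,32)
i=29: min(r-i=3, Z[1]=3)=3; Z[29]=3
i=30: min(r-i=2, Z[2]=2)=2; Z[30]=2
i=31: min(r-i=1, Z[3]=1)=1; Z[31]=1
i=32: i≥r, start 0; Z[32]=0
i=33: i≥r, start 0; Z[33]=0
i=34: i≥r, start 0; Z[34]=0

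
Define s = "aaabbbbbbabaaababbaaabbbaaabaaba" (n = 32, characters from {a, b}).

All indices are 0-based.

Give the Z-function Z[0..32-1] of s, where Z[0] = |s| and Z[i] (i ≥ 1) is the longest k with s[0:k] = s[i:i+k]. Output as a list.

[32, 2, 1, 0, 0, 0, 0, 0, 0, 1, 0, 4, 2, 1, 0, 1, 0, 0, 6, 2, 1, 0, 0, 0, 4, 2, 1, 0, 2, 1, 0, 1]

Z[0]=32
i=1: outside box; Z[1]=2 extend→box=[1,3)
i=2: min(r-i=1, Z[1]=2)=1; Z[2]=1
i=3: outside box; Z[3]=0
i=4: outside box; Z[4]=0
i=5: outside box; Z[5]=0
i=6: outside box; Z[6]=0
i=7: outside box; Z[7]=0
i=8: outside box; Z[8]=0
i=9: outside box; Z[9]=1 extend→box=[9,10)
i=10: outside box; Z[10]=0
i=11: outside box; Z[11]=4 extend→box=[11,15)
i=12: min(r-i=3, Z[1]=2)=2; Z[12]=2
i=13: min(r-i=2, Z[2]=1)=1; Z[13]=1
i=14: min(r-i=1, Z[3]=0)=0; Z[14]=0
i=15: outside box; Z[15]=1 extend→box=[15,16)
i=16: outside box; Z[16]=0
i=17: outside box; Z[17]=0
i=18: outside box; Z[18]=6 extend→box=[18,24)
i=19: min(r-i=5, Z[1]=2)=2; Z[19]=2
i=20: min(r-i=4, Z[2]=1)=1; Z[20]=1
i=21: min(r-i=3, Z[3]=0)=0; Z[21]=0
i=22: min(r-i=2, Z[4]=0)=0; Z[22]=0
i=23: min(r-i=1, Z[5]=0)=0; Z[23]=0
i=24: outside box; Z[24]=4 extend→box=[24,28)
i=25: min(r-i=3, Z[1]=2)=2; Z[25]=2
i=26: min(r-i=2, Z[2]=1)=1; Z[26]=1
i=27: min(r-i=1, Z[3]=0)=0; Z[27]=0
i=28: outside box; Z[28]=2 extend→box=[28,30)
i=29: min(r-i=1, Z[1]=2)=1; Z[29]=1
i=30: outside box; Z[30]=0
i=31: outside box; Z[31]=1 extend→box=[31,32)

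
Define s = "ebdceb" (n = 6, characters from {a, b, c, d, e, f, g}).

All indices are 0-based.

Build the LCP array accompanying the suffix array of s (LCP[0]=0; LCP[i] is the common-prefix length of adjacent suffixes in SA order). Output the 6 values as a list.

[0, 1, 0, 0, 0, 2]

rank→(start, suffix):
  0 → (5, 'b')
  1 → (1, 'bdceb')
  2 → (3, 'ceb')
  3 → (2, 'dceb')
  4 → (4, 'eb')
  5 → (0, 'ebdceb')

SA = [5, 1, 3, 2, 4, 0]
i: (SA[i-1],SA[i]) lcp shared
  1: (5,1) 1 'b'
  2: (1,3) 0 ''
  3: (3,2) 0 ''
  4: (2,4) 0 ''
  5: (4,0) 2 'eb'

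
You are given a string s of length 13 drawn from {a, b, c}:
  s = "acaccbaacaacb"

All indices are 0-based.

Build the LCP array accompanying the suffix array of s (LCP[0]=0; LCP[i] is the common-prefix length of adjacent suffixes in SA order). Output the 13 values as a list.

[0, 3, 1, 3, 2, 2, 0, 1, 0, 2, 1, 2, 1]

rank | idx | suffix
   0 |   6 | aacaacb
   1 |   9 | aacb
   2 |   7 | acaacb
   3 |   0 | acaccbaacaacb
   4 |  10 | acb
   5 |   2 | accbaacaacb
   6 |  12 | b
   7 |   5 | baacaacb
   8 |   8 | caacb
   9 |   1 | caccbaacaacb
  10 |  11 | cb
  11 |   4 | cbaacaacb
  12 |   3 | ccbaacaacb

SA = [6, 9, 7, 0, 10, 2, 12, 5, 8, 1, 11, 4, 3]
rank  pair      lcp
   1  s[6:],s[9:]  3  'aac'
   2  s[9:],s[7:]  1  'a'
   3  s[7:],s[0:]  3  'aca'
   4  s[0:],s[10:]  2  'ac'
   5  s[10:],s[2:]  2  'ac'
   6  s[2:],s[12:]  0  ''
   7  s[12:],s[5:]  1  'b'
   8  s[5:],s[8:]  0  ''
   9  s[8:],s[1:]  2  'ca'
  10  s[1:],s[11:]  1  'c'
  11  s[11:],s[4:]  2  'cb'
  12  s[4:],s[3:]  1  'c'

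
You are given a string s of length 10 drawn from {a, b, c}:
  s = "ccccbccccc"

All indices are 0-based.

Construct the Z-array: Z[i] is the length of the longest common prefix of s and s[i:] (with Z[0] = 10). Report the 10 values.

Z[0]=10
i=1: i≥r, start 0; Z[1]=3 grow→box=[1,4)
i=2: min(r-i=2, Z[1]=3)=2; Z[2]=2
i=3: min(r-i=1, Z[2]=2)=1; Z[3]=1
i=4: i≥r, start 0; Z[4]=0
i=5: i≥r, start 0; Z[5]=4 grow→box=[5,9)
i=6: min(r-i=3, Z[1]=3)=3; Z[6]=4 grow→box=[6,10)
i=7: min(r-i=3, Z[1]=3)=3; Z[7]=3
i=8: min(r-i=2, Z[2]=2)=2; Z[8]=2
i=9: min(r-i=1, Z[3]=1)=1; Z[9]=1

[10, 3, 2, 1, 0, 4, 4, 3, 2, 1]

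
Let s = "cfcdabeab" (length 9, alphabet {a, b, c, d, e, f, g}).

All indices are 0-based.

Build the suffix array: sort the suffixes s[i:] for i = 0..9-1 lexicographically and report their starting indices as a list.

rank→(start, suffix):
  0 → (7, 'ab')
  1 → (4, 'abeab')
  2 → (8, 'b')
  3 → (5, 'beab')
  4 → (2, 'cdabeab')
  5 → (0, 'cfcdabeab')
  6 → (3, 'dabeab')
  7 → (6, 'eab')
  8 → (1, 'fcdabeab')

[7, 4, 8, 5, 2, 0, 3, 6, 1]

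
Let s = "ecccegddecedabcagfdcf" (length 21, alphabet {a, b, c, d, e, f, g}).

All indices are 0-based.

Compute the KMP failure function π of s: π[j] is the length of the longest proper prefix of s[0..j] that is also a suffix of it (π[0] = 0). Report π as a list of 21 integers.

π[0] = 0
j=1 s[j]='c': π[1]=0 (border '')
j=2 s[j]='c': π[2]=0 (border '')
j=3 s[j]='c': π[3]=0 (border '')
j=4 s[j]='e': π[4]=1 (border 'e')
j=5 s[j]='g': k: 1→0; π[5]=0 (border '')
j=6 s[j]='d': π[6]=0 (border '')
j=7 s[j]='d': π[7]=0 (border '')
j=8 s[j]='e': π[8]=1 (border 'e')
j=9 s[j]='c': π[9]=2 (border 'ec')
j=10 s[j]='e': k: 2→0; π[10]=1 (border 'e')
j=11 s[j]='d': k: 1→0; π[11]=0 (border '')
j=12 s[j]='a': π[12]=0 (border '')
j=13 s[j]='b': π[13]=0 (border '')
j=14 s[j]='c': π[14]=0 (border '')
j=15 s[j]='a': π[15]=0 (border '')
j=16 s[j]='g': π[16]=0 (border '')
j=17 s[j]='f': π[17]=0 (border '')
j=18 s[j]='d': π[18]=0 (border '')
j=19 s[j]='c': π[19]=0 (border '')
j=20 s[j]='f': π[20]=0 (border '')

[0, 0, 0, 0, 1, 0, 0, 0, 1, 2, 1, 0, 0, 0, 0, 0, 0, 0, 0, 0, 0]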